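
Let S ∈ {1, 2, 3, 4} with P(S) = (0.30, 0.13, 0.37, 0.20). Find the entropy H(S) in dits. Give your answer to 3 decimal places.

H(S) = −Σ p·log₁₀ p.
  −(0.30)·log₁₀(0.30) = 0.1569
  −(0.13)·log₁₀(0.13) = 0.1152
  −(0.37)·log₁₀(0.37) = 0.1598
  −(0.20)·log₁₀(0.20) = 0.1398
Sum: 0.1569 + 0.1152 + 0.1598 + 0.1398 = 0.572 dits.

0.572 dits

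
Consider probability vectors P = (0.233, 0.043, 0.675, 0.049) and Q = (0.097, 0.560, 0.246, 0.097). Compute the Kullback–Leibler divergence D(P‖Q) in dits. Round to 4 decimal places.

0.3221 dits

D(P‖Q) = Σ p·log₁₀(p/q).
  0.233·log₁₀(0.233/0.097) = 0.08868
  0.043·log₁₀(0.043/0.560) = -0.04793
  0.675·log₁₀(0.675/0.246) = 0.29590
  0.049·log₁₀(0.049/0.097) = -0.01453
D(P‖Q) = 0.3221 dits.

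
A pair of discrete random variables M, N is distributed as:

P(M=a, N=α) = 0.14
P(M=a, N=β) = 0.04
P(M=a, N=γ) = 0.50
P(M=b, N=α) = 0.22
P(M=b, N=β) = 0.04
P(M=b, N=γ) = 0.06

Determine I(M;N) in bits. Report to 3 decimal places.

Marginals: p(M) = (0.6800, 0.3200), p(N) = (0.3600, 0.0800, 0.5600).
I(M;N) = Σ p(x,y)·log₂[p(x,y)/(p(x)p(y))].
  (a,α): 0.14·log₂(0.5719) = -0.1129
  (a,β): 0.04·log₂(0.7353) = -0.0177
  (a,γ): 0.50·log₂(1.3130) = 0.1964
  (b,α): 0.22·log₂(1.9097) = 0.2053
  (b,β): 0.04·log₂(1.5625) = 0.0258
  (b,γ): 0.06·log₂(0.3348) = -0.0947
Sum = 0.202 bits.

0.202 bits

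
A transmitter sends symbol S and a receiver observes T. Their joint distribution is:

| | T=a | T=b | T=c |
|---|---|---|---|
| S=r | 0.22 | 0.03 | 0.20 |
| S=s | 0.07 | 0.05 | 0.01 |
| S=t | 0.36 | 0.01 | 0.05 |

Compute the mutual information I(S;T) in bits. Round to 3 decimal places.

0.188 bits

Marginals: p(S) = (0.4500, 0.1300, 0.4200), p(T) = (0.6500, 0.0900, 0.2600).
I(S;T) = Σ p(x,y)·log₂[p(x,y)/(p(x)p(y))].
  (r,a): 0.22·log₂(0.7521) = -0.0904
  (r,b): 0.03·log₂(0.7407) = -0.0130
  (r,c): 0.20·log₂(1.7094) = 0.1547
  (s,a): 0.07·log₂(0.8284) = -0.0190
  (s,b): 0.05·log₂(4.2735) = 0.1048
  (s,c): 0.01·log₂(0.2959) = -0.0176
  (t,a): 0.36·log₂(1.3187) = 0.1437
  (t,b): 0.01·log₂(0.2646) = -0.0192
  (t,c): 0.05·log₂(0.4579) = -0.0563
Sum = 0.188 bits.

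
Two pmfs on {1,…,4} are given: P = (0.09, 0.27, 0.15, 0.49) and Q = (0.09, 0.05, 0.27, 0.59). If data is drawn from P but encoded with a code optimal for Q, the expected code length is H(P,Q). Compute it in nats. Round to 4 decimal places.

H(P,Q) = −Σ p·ln q.
  −0.09·ln(0.09) = 0.21672
  −0.27·ln(0.05) = 0.80885
  −0.15·ln(0.27) = 0.19640
  −0.49·ln(0.59) = 0.25854
H(P,Q) = 1.4805 nats.

1.4805 nats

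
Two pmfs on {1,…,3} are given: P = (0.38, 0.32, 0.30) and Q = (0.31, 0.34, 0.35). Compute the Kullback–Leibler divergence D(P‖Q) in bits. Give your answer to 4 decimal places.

0.0169 bits

D(P‖Q) = Σ p·log₂(p/q).
  0.38·log₂(0.38/0.31) = 0.11162
  0.32·log₂(0.32/0.34) = -0.02799
  0.30·log₂(0.30/0.35) = -0.06672
D(P‖Q) = 0.0169 bits.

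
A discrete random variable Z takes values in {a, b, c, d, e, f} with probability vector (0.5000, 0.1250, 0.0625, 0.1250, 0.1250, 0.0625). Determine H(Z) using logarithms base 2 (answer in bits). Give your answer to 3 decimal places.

2.125 bits

H(Z) = −Σ p·log₂ p.
  −(0.5000)·log₂(0.5000) = 0.5000
  −(0.1250)·log₂(0.1250) = 0.3750
  −(0.0625)·log₂(0.0625) = 0.2500
  −(0.1250)·log₂(0.1250) = 0.3750
  −(0.1250)·log₂(0.1250) = 0.3750
  −(0.0625)·log₂(0.0625) = 0.2500
Sum: 0.5000 + 0.3750 + 0.2500 + 0.3750 + 0.3750 + 0.2500 = 2.125 bits.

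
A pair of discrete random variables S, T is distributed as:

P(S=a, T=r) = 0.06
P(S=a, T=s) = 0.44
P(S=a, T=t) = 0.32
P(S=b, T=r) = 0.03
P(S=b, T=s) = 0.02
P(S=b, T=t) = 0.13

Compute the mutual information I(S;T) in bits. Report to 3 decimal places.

0.088 bits

Marginals: p(S) = (0.8200, 0.1800), p(T) = (0.0900, 0.4600, 0.4500).
I(S;T) = Σ p(x,y)·log₂[p(x,y)/(p(x)p(y))].
  (a,r): 0.06·log₂(0.8130) = -0.0179
  (a,s): 0.44·log₂(1.1665) = 0.0978
  (a,t): 0.32·log₂(0.8672) = -0.0658
  (b,r): 0.03·log₂(1.8519) = 0.0267
  (b,s): 0.02·log₂(0.2415) = -0.0410
  (b,t): 0.13·log₂(1.6049) = 0.0887
Sum = 0.088 bits.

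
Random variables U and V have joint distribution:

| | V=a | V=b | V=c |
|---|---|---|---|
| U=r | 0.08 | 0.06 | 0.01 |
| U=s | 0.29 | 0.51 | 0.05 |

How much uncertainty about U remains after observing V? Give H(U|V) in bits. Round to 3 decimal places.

0.594 bits

Chain rule: H(U|V) = H(U,V) − H(V).
Marginals: p(U) = (0.1500, 0.8500), p(V) = (0.3700, 0.5700, 0.0600).
H(U,V) = 1.8309 bits; H(V) = 1.2365 bits.
H(U|V) = 1.8309 − 1.2365 = 0.594 bits.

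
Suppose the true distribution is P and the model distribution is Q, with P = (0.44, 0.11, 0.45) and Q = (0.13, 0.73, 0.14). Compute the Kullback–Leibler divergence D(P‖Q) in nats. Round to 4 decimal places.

0.8537 nats

D(P‖Q) = Σ p·ln(p/q).
  0.44·ln(0.44/0.13) = 0.53647
  0.11·ln(0.11/0.73) = -0.20818
  0.45·ln(0.45/0.14) = 0.52542
D(P‖Q) = 0.8537 nats.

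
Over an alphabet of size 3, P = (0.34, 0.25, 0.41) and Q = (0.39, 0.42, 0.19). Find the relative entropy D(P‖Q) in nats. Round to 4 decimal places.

D(P‖Q) = Σ p·ln(p/q).
  0.34·ln(0.34/0.39) = -0.04665
  0.25·ln(0.25/0.42) = -0.12970
  0.41·ln(0.41/0.19) = 0.31534
D(P‖Q) = 0.1390 nats.

0.1390 nats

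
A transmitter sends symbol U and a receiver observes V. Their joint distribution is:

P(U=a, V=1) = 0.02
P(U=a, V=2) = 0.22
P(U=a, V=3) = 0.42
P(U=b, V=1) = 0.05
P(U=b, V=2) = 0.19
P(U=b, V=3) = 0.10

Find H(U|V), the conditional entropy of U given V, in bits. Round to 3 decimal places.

0.836 bits

Marginals: p(U) = (0.6600, 0.3400), p(V) = (0.0700, 0.4100, 0.5200).
H(U|V) = Σ p(V) · H(U|V=·).
  V=1: p=0.0700, H(U|V=1) = 0.8631
  V=2: p=0.4100, H(U|V=2) = 0.9961
  V=3: p=0.5200, H(U|V=3) = 0.7063
Weighted sum = 0.836 bits.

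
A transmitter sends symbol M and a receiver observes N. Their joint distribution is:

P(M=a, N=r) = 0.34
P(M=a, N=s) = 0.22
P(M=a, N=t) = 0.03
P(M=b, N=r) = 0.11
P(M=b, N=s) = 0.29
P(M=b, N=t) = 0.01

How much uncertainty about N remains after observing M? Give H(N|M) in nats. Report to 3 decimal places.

Marginals: p(M) = (0.5900, 0.4100), p(N) = (0.4500, 0.5100, 0.0400).
H(N|M) = Σ p(M) · H(N|M=·).
  M=a: p=0.5900, H(N|M=a) = 0.8369
  M=b: p=0.4100, H(N|M=b) = 0.6885
Weighted sum = 0.776 nats.

0.776 nats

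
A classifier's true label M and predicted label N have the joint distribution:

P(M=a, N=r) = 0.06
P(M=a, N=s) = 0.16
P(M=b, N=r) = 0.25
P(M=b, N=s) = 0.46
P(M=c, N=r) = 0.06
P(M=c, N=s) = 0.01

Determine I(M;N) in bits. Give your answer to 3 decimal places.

0.059 bits

Marginals: p(M) = (0.2200, 0.7100, 0.0700), p(N) = (0.3700, 0.6300).
I(M;N) = Σ p(x,y)·log₂[p(x,y)/(p(x)p(y))].
  (a,r): 0.06·log₂(0.7371) = -0.0264
  (a,s): 0.16·log₂(1.1544) = 0.0331
  (b,r): 0.25·log₂(0.9517) = -0.0179
  (b,s): 0.46·log₂(1.0284) = 0.0186
  (c,r): 0.06·log₂(2.3166) = 0.0727
  (c,s): 0.01·log₂(0.2268) = -0.0214
Sum = 0.059 bits.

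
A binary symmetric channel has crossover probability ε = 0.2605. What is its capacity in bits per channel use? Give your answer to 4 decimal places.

0.1725 bits

Binary symmetric channel: C = 1 − h₂(ε) where h₂ is the binary entropy function.
h₂(0.2605) = −0.2605·log₂0.2605 − 0.7395·log₂0.7395 = 0.8275.
C = 1 − 0.8275 = 0.1725 bits per channel use.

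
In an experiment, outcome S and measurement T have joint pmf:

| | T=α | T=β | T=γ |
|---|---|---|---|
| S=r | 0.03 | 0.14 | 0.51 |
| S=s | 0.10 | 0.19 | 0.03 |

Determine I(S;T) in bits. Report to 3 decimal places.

Marginals: p(S) = (0.6800, 0.3200), p(T) = (0.1300, 0.3300, 0.5400).
I(S;T) = H(S) + H(T) − H(S,T).
H(S) = 0.9044, H(T) = 1.3905, H(S,T) = 1.9835.
I(S;T) = 0.9044 + 1.3905 − 1.9835 = 0.311 bits.

0.311 bits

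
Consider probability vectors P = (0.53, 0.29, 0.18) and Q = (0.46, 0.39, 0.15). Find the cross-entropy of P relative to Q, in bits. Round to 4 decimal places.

1.4804 bits

H(P,Q) = −Σ p·log₂ q.
  −0.53·log₂(0.46) = 0.59376
  −0.29·log₂(0.39) = 0.39395
  −0.18·log₂(0.15) = 0.49265
H(P,Q) = 1.4804 bits.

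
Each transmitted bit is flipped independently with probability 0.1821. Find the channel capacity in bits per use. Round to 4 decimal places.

Binary symmetric channel: C = 1 − h₂(ε) where h₂ is the binary entropy function.
h₂(0.1821) = −0.1821·log₂0.1821 − 0.8179·log₂0.8179 = 0.6846.
C = 1 − 0.6846 = 0.3154 bits per channel use.

0.3154 bits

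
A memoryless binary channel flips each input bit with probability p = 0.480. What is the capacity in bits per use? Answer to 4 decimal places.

Binary symmetric channel: C = 1 − h₂(ε) where h₂ is the binary entropy function.
h₂(0.480) = −0.480·log₂0.480 − 0.520·log₂0.520 = 0.9988.
C = 1 − 0.9988 = 0.0012 bits per channel use.

0.0012 bits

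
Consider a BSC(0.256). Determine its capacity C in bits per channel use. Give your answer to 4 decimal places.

0.1793 bits

Binary symmetric channel: C = 1 − h₂(ε) where h₂ is the binary entropy function.
h₂(0.256) = −0.256·log₂0.256 − 0.744·log₂0.744 = 0.8207.
C = 1 − 0.8207 = 0.1793 bits per channel use.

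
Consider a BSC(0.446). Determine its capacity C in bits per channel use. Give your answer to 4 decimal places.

0.0084 bits

Binary symmetric channel: C = 1 − h₂(ε) where h₂ is the binary entropy function.
h₂(0.446) = −0.446·log₂0.446 − 0.554·log₂0.554 = 0.9916.
C = 1 − 0.9916 = 0.0084 bits per channel use.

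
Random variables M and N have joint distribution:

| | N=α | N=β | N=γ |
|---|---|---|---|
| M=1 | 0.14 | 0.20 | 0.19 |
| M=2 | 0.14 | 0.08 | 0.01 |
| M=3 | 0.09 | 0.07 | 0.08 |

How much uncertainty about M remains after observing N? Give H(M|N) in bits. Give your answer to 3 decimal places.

Chain rule: H(M|N) = H(M,N) − H(N).
Marginals: p(M) = (0.5300, 0.2300, 0.2400), p(N) = (0.3700, 0.3500, 0.2800).
H(M,N) = 2.9445 bits; H(N) = 1.5751 bits.
H(M|N) = 2.9445 − 1.5751 = 1.369 bits.

1.369 bits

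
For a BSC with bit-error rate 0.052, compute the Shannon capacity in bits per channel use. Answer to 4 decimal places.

Binary symmetric channel: C = 1 − h₂(ε) where h₂ is the binary entropy function.
h₂(0.052) = −0.052·log₂0.052 − 0.948·log₂0.948 = 0.2948.
C = 1 − 0.2948 = 0.7052 bits per channel use.

0.7052 bits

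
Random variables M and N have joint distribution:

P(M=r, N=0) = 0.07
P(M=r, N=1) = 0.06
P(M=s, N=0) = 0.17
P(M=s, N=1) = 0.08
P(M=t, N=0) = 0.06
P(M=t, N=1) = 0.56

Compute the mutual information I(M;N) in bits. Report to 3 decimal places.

0.241 bits

Marginals: p(M) = (0.1300, 0.2500, 0.6200), p(N) = (0.3000, 0.7000).
I(M;N) = Σ p(x,y)·log₂[p(x,y)/(p(x)p(y))].
  (r,0): 0.07·log₂(1.7949) = 0.0591
  (r,1): 0.06·log₂(0.6593) = -0.0361
  (s,0): 0.17·log₂(2.2667) = 0.2007
  (s,1): 0.08·log₂(0.4571) = -0.0903
  (t,0): 0.06·log₂(0.3226) = -0.0979
  (t,1): 0.56·log₂(1.2903) = 0.2059
Sum = 0.241 bits.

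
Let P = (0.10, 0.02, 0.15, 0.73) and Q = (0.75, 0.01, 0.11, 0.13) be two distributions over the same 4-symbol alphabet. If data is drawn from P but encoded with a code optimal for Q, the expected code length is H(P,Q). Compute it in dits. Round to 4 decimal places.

H(P,Q) = −Σ p·log₁₀ q.
  −0.10·log₁₀(0.75) = 0.01249
  −0.02·log₁₀(0.01) = 0.04000
  −0.15·log₁₀(0.11) = 0.14379
  −0.73·log₁₀(0.13) = 0.64682
H(P,Q) = 0.8431 dits.

0.8431 dits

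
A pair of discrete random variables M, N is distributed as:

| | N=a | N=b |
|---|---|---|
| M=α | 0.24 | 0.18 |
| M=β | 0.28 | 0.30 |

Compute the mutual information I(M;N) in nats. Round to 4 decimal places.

Marginals: p(M) = (0.4200, 0.5800), p(N) = (0.5200, 0.4800).
I(M;N) = H(M) + H(N) − H(M,N).
H(M) = 0.6803, H(N) = 0.6923, H(M,N) = 1.3688.
I(M;N) = 0.6803 + 0.6923 − 1.3688 = 0.0038 nats.

0.0038 nats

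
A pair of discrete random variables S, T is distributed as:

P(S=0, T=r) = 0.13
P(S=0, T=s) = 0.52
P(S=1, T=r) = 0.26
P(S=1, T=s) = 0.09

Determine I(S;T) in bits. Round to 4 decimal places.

0.2077 bits

Marginals: p(S) = (0.6500, 0.3500), p(T) = (0.3900, 0.6100).
I(S;T) = Σ p(x,y)·log₂[p(x,y)/(p(x)p(y))].
  (0,r): 0.13·log₂(0.5128) = -0.12525
  (0,s): 0.52·log₂(1.3115) = 0.20342
  (1,r): 0.26·log₂(1.9048) = 0.24170
  (1,s): 0.09·log₂(0.4215) = -0.11216
Sum = 0.2077 bits.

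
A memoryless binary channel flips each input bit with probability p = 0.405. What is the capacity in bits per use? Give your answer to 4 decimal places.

0.0262 bits

Binary symmetric channel: C = 1 − h₂(ε) where h₂ is the binary entropy function.
h₂(0.405) = −0.405·log₂0.405 − 0.595·log₂0.595 = 0.9738.
C = 1 − 0.9738 = 0.0262 bits per channel use.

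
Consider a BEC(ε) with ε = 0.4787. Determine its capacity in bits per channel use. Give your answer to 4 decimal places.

Binary erasure channel: capacity C = 1 − ε.
C = 1 − 0.4787 = 0.5213 bits per channel use.

0.5213 bits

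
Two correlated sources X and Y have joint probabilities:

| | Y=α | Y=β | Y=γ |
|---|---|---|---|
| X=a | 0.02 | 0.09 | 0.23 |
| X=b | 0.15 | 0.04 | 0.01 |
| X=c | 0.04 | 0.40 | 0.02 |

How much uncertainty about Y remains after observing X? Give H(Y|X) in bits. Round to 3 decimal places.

0.894 bits

Marginals: p(X) = (0.3400, 0.2000, 0.4600), p(Y) = (0.2100, 0.5300, 0.2600).
H(Y|X) = Σ p(X) · H(Y|X=·).
  X=a: p=0.3400, H(Y|X=a) = 1.1295
  X=b: p=0.2000, H(Y|X=b) = 0.9918
  X=c: p=0.4600, H(Y|X=c) = 0.6784
Weighted sum = 0.894 bits.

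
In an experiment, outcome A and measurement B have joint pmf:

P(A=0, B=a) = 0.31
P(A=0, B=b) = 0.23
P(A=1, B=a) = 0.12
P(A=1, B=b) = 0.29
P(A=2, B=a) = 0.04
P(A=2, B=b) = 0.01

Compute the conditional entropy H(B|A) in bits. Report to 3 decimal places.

Chain rule: H(B|A) = H(A,B) − H(A).
Marginals: p(A) = (0.5400, 0.4100, 0.0500), p(B) = (0.4700, 0.5300).
H(A,B) = 2.1486 bits; H(A) = 1.2235 bits.
H(B|A) = 2.1486 − 1.2235 = 0.925 bits.

0.925 bits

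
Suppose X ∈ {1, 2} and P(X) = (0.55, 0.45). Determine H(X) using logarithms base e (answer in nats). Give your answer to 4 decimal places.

H(X) = −Σ p·ln p.
  −(0.55)·ln(0.55) = 0.32881
  −(0.45)·ln(0.45) = 0.35933
Sum: 0.32881 + 0.35933 = 0.6881 nats.

0.6881 nats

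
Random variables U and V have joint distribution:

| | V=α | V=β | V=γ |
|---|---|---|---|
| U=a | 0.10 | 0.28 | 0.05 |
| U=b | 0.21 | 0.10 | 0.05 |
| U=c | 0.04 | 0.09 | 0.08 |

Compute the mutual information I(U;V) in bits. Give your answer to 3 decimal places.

Marginals: p(U) = (0.4300, 0.3600, 0.2100), p(V) = (0.3500, 0.4700, 0.1800).
I(U;V) = Σ p(x,y)·log₂[p(x,y)/(p(x)p(y))].
  (a,α): 0.10·log₂(0.6645) = -0.0590
  (a,β): 0.28·log₂(1.3855) = 0.1317
  (a,γ): 0.05·log₂(0.6460) = -0.0315
  (b,α): 0.21·log₂(1.6667) = 0.1548
  (b,β): 0.10·log₂(0.5910) = -0.0759
  (b,γ): 0.05·log₂(0.7716) = -0.0187
  (c,α): 0.04·log₂(0.5442) = -0.0351
  (c,β): 0.09·log₂(0.9119) = -0.0120
  (c,γ): 0.08·log₂(2.1164) = 0.0865
Sum = 0.141 bits.

0.141 bits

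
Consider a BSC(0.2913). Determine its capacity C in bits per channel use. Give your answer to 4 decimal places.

Binary symmetric channel: C = 1 − h₂(ε) where h₂ is the binary entropy function.
h₂(0.2913) = −0.2913·log₂0.2913 − 0.7087·log₂0.7087 = 0.8704.
C = 1 − 0.8704 = 0.1296 bits per channel use.

0.1296 bits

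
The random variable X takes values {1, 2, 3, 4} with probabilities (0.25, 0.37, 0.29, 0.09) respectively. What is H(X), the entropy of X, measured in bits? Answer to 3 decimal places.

1.861 bits

H(X) = −Σ p·log₂ p.
  −(0.25)·log₂(0.25) = 0.5000
  −(0.37)·log₂(0.37) = 0.5307
  −(0.29)·log₂(0.29) = 0.5179
  −(0.09)·log₂(0.09) = 0.3127
Sum: 0.5000 + 0.5307 + 0.5179 + 0.3127 = 1.861 bits.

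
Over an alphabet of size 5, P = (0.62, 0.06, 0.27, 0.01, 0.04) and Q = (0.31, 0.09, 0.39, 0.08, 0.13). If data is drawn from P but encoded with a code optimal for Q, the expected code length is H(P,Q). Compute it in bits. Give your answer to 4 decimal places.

H(P,Q) = −Σ p·log₂ q.
  −0.62·log₂(0.31) = 1.04759
  −0.06·log₂(0.09) = 0.20844
  −0.27·log₂(0.39) = 0.36678
  −0.01·log₂(0.08) = 0.03644
  −0.04·log₂(0.13) = 0.11774
H(P,Q) = 1.7770 bits.

1.7770 bits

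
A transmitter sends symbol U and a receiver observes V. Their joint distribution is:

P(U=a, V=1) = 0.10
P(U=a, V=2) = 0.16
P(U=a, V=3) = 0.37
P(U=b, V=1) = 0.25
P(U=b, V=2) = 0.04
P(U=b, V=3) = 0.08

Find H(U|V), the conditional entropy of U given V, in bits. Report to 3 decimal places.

Chain rule: H(U|V) = H(U,V) − H(V).
Marginals: p(U) = (0.6300, 0.3700), p(V) = (0.3500, 0.2000, 0.4500).
H(U,V) = 2.2632 bits; H(V) = 1.5129 bits.
H(U|V) = 2.2632 − 1.5129 = 0.750 bits.

0.750 bits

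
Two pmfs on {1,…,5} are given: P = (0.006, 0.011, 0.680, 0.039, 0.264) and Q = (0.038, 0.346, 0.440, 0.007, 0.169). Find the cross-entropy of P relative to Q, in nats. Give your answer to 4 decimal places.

H(P,Q) = −Σ p·ln q.
  −0.006·ln(0.038) = 0.01962
  −0.011·ln(0.346) = 0.01167
  −0.680·ln(0.440) = 0.55827
  −0.039·ln(0.007) = 0.19351
  −0.264·ln(0.169) = 0.46935
H(P,Q) = 1.2524 nats.

1.2524 nats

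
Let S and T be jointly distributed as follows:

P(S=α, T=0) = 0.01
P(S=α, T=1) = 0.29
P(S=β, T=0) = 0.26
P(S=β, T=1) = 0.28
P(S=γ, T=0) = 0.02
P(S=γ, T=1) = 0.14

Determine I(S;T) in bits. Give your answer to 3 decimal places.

Marginals: p(S) = (0.3000, 0.5400, 0.1600), p(T) = (0.2900, 0.7100).
I(S;T) = Σ p(x,y)·log₂[p(x,y)/(p(x)p(y))].
  (α,0): 0.01·log₂(0.1149) = -0.0312
  (α,1): 0.29·log₂(1.3615) = 0.1291
  (β,0): 0.26·log₂(1.6603) = 0.1902
  (β,1): 0.28·log₂(0.7303) = -0.1270
  (γ,0): 0.02·log₂(0.4310) = -0.0243
  (γ,1): 0.14·log₂(1.2324) = 0.0422
Sum = 0.179 bits.

0.179 bits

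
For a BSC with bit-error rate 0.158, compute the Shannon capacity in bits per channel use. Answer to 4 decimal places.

Binary symmetric channel: C = 1 − h₂(ε) where h₂ is the binary entropy function.
h₂(0.158) = −0.158·log₂0.158 − 0.842·log₂0.842 = 0.6295.
C = 1 − 0.6295 = 0.3705 bits per channel use.

0.3705 bits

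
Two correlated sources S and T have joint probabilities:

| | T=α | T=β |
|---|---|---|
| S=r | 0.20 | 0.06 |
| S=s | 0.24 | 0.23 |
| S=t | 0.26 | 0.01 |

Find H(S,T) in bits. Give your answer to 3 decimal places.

2.261 bits

H(S,T) = −Σ p(x,y)·log₂ p(x,y) over all 6 cells.
  cell (r,α): −0.20·log₂0.20 = 0.4644
  cell (r,β): −0.06·log₂0.06 = 0.2435
  cell (s,α): −0.24·log₂0.24 = 0.4941
  cell (s,β): −0.23·log₂0.23 = 0.4877
  cell (t,α): −0.26·log₂0.26 = 0.5053
  cell (t,β): −0.01·log₂0.01 = 0.0664
Sum = 2.261 bits.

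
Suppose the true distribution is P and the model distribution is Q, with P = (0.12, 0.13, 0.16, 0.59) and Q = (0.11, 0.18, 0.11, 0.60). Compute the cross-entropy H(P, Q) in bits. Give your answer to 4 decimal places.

H(P,Q) = −Σ p·log₂ q.
  −0.12·log₂(0.11) = 0.38213
  −0.13·log₂(0.18) = 0.32161
  −0.16·log₂(0.11) = 0.50951
  −0.59·log₂(0.60) = 0.43481
H(P,Q) = 1.6481 bits.

1.6481 bits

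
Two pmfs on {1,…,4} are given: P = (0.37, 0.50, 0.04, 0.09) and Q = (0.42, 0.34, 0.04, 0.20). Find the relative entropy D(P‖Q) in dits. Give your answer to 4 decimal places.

D(P‖Q) = Σ p·log₁₀(p/q).
  0.37·log₁₀(0.37/0.42) = -0.02037
  0.50·log₁₀(0.50/0.34) = 0.08375
  0.04·log₁₀(0.04/0.04) = 0.00000
  0.09·log₁₀(0.09/0.20) = -0.03121
D(P‖Q) = 0.0322 dits.

0.0322 dits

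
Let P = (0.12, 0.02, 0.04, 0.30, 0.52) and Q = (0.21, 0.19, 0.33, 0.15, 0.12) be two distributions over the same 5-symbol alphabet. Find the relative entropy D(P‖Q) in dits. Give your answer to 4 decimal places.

D(P‖Q) = Σ p·log₁₀(p/q).
  0.12·log₁₀(0.12/0.21) = -0.02916
  0.02·log₁₀(0.02/0.19) = -0.01955
  0.04·log₁₀(0.04/0.33) = -0.03666
  0.30·log₁₀(0.30/0.15) = 0.09031
  0.52·log₁₀(0.52/0.12) = 0.33115
D(P‖Q) = 0.3361 dits.

0.3361 dits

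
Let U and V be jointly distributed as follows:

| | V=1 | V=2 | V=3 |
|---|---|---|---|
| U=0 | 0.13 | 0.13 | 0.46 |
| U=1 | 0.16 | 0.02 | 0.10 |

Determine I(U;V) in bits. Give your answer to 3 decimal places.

Marginals: p(U) = (0.7200, 0.2800), p(V) = (0.2900, 0.1500, 0.5600).
I(U;V) = Σ p(x,y)·log₂[p(x,y)/(p(x)p(y))].
  (0,1): 0.13·log₂(0.6226) = -0.0889
  (0,2): 0.13·log₂(1.2037) = 0.0348
  (0,3): 0.46·log₂(1.1409) = 0.0875
  (1,1): 0.16·log₂(1.9704) = 0.1566
  (1,2): 0.02·log₂(0.4762) = -0.0214
  (1,3): 0.10·log₂(0.6378) = -0.0649
Sum = 0.104 bits.

0.104 bits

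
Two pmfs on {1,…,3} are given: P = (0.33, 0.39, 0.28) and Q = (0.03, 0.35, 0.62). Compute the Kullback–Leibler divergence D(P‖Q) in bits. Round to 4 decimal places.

0.8814 bits

D(P‖Q) = Σ p·log₂(p/q).
  0.33·log₂(0.33/0.03) = 1.14161
  0.39·log₂(0.39/0.35) = 0.06089
  0.28·log₂(0.28/0.62) = -0.32112
D(P‖Q) = 0.8814 bits.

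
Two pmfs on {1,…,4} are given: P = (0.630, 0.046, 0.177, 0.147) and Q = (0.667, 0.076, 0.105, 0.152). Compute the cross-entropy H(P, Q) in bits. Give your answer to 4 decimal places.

H(P,Q) = −Σ p·log₂ q.
  −0.630·log₂(0.667) = 0.36807
  −0.046·log₂(0.076) = 0.17102
  −0.177·log₂(0.105) = 0.57552
  −0.147·log₂(0.152) = 0.39952
H(P,Q) = 1.5141 bits.

1.5141 bits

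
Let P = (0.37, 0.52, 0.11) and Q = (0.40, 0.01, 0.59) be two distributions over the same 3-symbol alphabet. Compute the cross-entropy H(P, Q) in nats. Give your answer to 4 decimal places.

H(P,Q) = −Σ p·ln q.
  −0.37·ln(0.40) = 0.33903
  −0.52·ln(0.01) = 2.39469
  −0.11·ln(0.59) = 0.05804
H(P,Q) = 2.7918 nats.

2.7918 nats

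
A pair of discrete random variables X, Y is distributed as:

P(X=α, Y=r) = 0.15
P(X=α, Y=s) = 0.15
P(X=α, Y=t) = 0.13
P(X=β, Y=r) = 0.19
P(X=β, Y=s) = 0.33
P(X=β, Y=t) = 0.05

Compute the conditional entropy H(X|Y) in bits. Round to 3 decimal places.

Marginals: p(X) = (0.4300, 0.5700), p(Y) = (0.3400, 0.4800, 0.1800).
H(X|Y) = Σ p(Y) · H(X|Y=·).
  Y=r: p=0.3400, H(X|Y=r) = 0.9900
  Y=s: p=0.4800, H(X|Y=s) = 0.8960
  Y=t: p=0.1800, H(X|Y=t) = 0.8524
Weighted sum = 0.920 bits.

0.920 bits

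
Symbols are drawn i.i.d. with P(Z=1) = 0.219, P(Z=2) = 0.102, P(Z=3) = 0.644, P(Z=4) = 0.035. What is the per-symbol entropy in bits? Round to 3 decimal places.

1.394 bits

H(Z) = −Σ p·log₂ p.
  −(0.219)·log₂(0.219) = 0.4798
  −(0.102)·log₂(0.102) = 0.3359
  −(0.644)·log₂(0.644) = 0.4089
  −(0.035)·log₂(0.035) = 0.1693
Sum: 0.4798 + 0.3359 + 0.4089 + 0.1693 = 1.394 bits.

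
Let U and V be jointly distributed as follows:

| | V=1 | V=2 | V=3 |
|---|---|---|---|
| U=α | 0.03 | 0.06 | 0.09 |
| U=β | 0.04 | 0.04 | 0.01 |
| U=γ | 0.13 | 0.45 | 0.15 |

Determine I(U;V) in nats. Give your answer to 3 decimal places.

0.049 nats

Marginals: p(U) = (0.1800, 0.0900, 0.7300), p(V) = (0.2000, 0.5500, 0.2500).
I(U;V) = Σ p(x,y)·ln[p(x,y)/(p(x)p(y))].
  (α,1): 0.03·ln(0.8333) = -0.0055
  (α,2): 0.06·ln(0.6061) = -0.0300
  (α,3): 0.09·ln(2.0000) = 0.0624
  (β,1): 0.04·ln(2.2222) = 0.0319
  (β,2): 0.04·ln(0.8081) = -0.0085
  (β,3): 0.01·ln(0.4444) = -0.0081
  (γ,1): 0.13·ln(0.8904) = -0.0151
  (γ,2): 0.45·ln(1.1208) = 0.0513
  (γ,3): 0.15·ln(0.8219) = -0.0294
Sum = 0.049 nats.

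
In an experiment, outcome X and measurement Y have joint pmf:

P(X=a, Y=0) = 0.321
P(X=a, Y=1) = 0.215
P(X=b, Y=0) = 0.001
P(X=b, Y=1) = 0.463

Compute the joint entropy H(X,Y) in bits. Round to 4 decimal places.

1.5273 bits

H(X,Y) = −Σ p(x,y)·log₂ p(x,y) over all 4 cells.
  cell (a,0): −0.321·log₂0.321 = 0.52623
  cell (a,1): −0.215·log₂0.215 = 0.47678
  cell (b,0): −0.001·log₂0.001 = 0.00997
  cell (b,1): −0.463·log₂0.463 = 0.51435
Sum = 1.5273 bits.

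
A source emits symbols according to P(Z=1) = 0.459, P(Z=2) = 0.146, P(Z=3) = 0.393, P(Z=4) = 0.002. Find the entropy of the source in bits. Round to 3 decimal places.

H(Z) = −Σ p·log₂ p.
  −(0.459)·log₂(0.459) = 0.5157
  −(0.146)·log₂(0.146) = 0.4053
  −(0.393)·log₂(0.393) = 0.5295
  −(0.002)·log₂(0.002) = 0.0179
Sum: 0.5157 + 0.4053 + 0.5295 + 0.0179 = 1.468 bits.

1.468 bits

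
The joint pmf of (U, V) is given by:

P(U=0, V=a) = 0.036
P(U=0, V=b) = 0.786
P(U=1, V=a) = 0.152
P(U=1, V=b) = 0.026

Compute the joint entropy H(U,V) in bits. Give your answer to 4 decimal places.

H(U,V) = −Σ p(x,y)·log₂ p(x,y) over all 4 cells.
  cell (0,a): −0.036·log₂0.036 = 0.17265
  cell (0,b): −0.786·log₂0.786 = 0.27306
  cell (1,a): −0.152·log₂0.152 = 0.41311
  cell (1,b): −0.026·log₂0.026 = 0.13690
Sum = 0.9957 bits.

0.9957 bits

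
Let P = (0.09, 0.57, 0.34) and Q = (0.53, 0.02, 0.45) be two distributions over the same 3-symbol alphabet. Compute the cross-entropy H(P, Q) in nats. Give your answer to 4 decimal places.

2.5585 nats

H(P,Q) = −Σ p·ln q.
  −0.09·ln(0.53) = 0.05714
  −0.57·ln(0.02) = 2.22985
  −0.34·ln(0.45) = 0.27149
H(P,Q) = 2.5585 nats.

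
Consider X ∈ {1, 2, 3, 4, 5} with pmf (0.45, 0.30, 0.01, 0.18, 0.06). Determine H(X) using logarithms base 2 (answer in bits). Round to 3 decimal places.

1.795 bits

H(X) = −Σ p·log₂ p.
  −(0.45)·log₂(0.45) = 0.5184
  −(0.30)·log₂(0.30) = 0.5211
  −(0.01)·log₂(0.01) = 0.0664
  −(0.18)·log₂(0.18) = 0.4453
  −(0.06)·log₂(0.06) = 0.2435
Sum: 0.5184 + 0.5211 + 0.0664 + 0.4453 + 0.2435 = 1.795 bits.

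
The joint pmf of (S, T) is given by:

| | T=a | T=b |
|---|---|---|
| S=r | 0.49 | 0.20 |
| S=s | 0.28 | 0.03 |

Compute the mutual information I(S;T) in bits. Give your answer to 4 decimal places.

Marginals: p(S) = (0.6900, 0.3100), p(T) = (0.7700, 0.2300).
I(S;T) = Σ p(x,y)·log₂[p(x,y)/(p(x)p(y))].
  (r,a): 0.49·log₂(0.9223) = -0.05721
  (r,b): 0.20·log₂(1.2602) = 0.06674
  (s,a): 0.28·log₂(1.1730) = 0.06446
  (s,b): 0.03·log₂(0.4208) = -0.03747
Sum = 0.0365 bits.

0.0365 bits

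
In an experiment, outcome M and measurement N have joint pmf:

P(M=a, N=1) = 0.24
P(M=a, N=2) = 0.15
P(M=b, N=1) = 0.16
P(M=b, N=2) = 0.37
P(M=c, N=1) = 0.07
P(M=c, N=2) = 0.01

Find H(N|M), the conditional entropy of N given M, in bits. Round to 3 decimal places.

0.887 bits

Chain rule: H(N|M) = H(M,N) − H(M).
Marginals: p(M) = (0.3900, 0.5300, 0.0800), p(N) = (0.4700, 0.5300).
H(M,N) = 2.1934 bits; H(M) = 1.3068 bits.
H(N|M) = 2.1934 − 1.3068 = 0.887 bits.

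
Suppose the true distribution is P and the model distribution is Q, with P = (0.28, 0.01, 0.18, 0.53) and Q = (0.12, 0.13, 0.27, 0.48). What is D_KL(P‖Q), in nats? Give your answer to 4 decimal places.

0.1911 nats

D(P‖Q) = Σ p·ln(p/q).
  0.28·ln(0.28/0.12) = 0.23724
  0.01·ln(0.01/0.13) = -0.02565
  0.18·ln(0.18/0.27) = -0.07298
  0.53·ln(0.53/0.48) = 0.05252
D(P‖Q) = 0.1911 nats.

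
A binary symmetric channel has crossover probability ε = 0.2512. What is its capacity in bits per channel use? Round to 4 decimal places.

0.1868 bits

Binary symmetric channel: C = 1 − h₂(ε) where h₂ is the binary entropy function.
h₂(0.2512) = −0.2512·log₂0.2512 − 0.7488·log₂0.7488 = 0.8132.
C = 1 − 0.8132 = 0.1868 bits per channel use.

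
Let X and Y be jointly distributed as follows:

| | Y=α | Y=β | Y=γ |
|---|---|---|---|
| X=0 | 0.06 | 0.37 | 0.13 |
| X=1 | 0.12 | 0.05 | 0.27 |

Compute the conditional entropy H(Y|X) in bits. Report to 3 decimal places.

Chain rule: H(Y|X) = H(X,Y) − H(X).
Marginals: p(X) = (0.5600, 0.4400), p(Y) = (0.1800, 0.4200, 0.4000).
H(X,Y) = 2.2501 bits; H(X) = 0.9896 bits.
H(Y|X) = 2.2501 − 0.9896 = 1.261 bits.

1.261 bits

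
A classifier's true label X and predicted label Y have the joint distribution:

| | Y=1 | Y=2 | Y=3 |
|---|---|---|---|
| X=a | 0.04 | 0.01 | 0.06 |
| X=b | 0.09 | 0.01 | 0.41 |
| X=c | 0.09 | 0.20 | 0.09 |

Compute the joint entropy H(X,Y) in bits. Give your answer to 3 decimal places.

2.492 bits

H(X,Y) = −Σ p(x,y)·log₂ p(x,y) over all 9 cells.
  cell (a,1): −0.04·log₂0.04 = 0.1858
  cell (a,2): −0.01·log₂0.01 = 0.0664
  cell (a,3): −0.06·log₂0.06 = 0.2435
  cell (b,1): −0.09·log₂0.09 = 0.3127
  cell (b,2): −0.01·log₂0.01 = 0.0664
  cell (b,3): −0.41·log₂0.41 = 0.5274
  cell (c,1): −0.09·log₂0.09 = 0.3127
  cell (c,2): −0.20·log₂0.20 = 0.4644
  cell (c,3): −0.09·log₂0.09 = 0.3127
Sum = 2.492 bits.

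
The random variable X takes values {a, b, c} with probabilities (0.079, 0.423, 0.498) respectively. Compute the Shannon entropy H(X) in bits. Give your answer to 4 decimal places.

H(X) = −Σ p·log₂ p.
  −(0.079)·log₂(0.079) = 0.28930
  −(0.423)·log₂(0.423) = 0.52506
  −(0.498)·log₂(0.498) = 0.50088
Sum: 0.28930 + 0.52506 + 0.50088 = 1.3152 bits.

1.3152 bits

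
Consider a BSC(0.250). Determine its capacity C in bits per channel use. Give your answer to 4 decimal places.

Binary symmetric channel: C = 1 − h₂(ε) where h₂ is the binary entropy function.
h₂(0.250) = −0.250·log₂0.250 − 0.750·log₂0.750 = 0.8113.
C = 1 − 0.8113 = 0.1887 bits per channel use.

0.1887 bits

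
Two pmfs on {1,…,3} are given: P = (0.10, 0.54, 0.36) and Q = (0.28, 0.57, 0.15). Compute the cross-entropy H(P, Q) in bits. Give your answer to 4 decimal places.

H(P,Q) = −Σ p·log₂ q.
  −0.10·log₂(0.28) = 0.18365
  −0.54·log₂(0.57) = 0.43792
  −0.36·log₂(0.15) = 0.98531
H(P,Q) = 1.6069 bits.

1.6069 bits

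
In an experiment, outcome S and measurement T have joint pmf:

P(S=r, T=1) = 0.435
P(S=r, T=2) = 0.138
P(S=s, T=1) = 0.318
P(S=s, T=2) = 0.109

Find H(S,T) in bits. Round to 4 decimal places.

H(S,T) = −Σ p(x,y)·log₂ p(x,y) over all 4 cells.
  cell (r,1): −0.435·log₂0.435 = 0.52240
  cell (r,2): −0.138·log₂0.138 = 0.39430
  cell (s,1): −0.318·log₂0.318 = 0.52562
  cell (s,2): −0.109·log₂0.109 = 0.34854
Sum = 1.7909 bits.

1.7909 bits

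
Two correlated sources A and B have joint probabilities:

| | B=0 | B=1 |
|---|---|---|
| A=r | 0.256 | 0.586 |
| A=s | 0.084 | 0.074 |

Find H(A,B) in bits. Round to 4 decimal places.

H(A,B) = −Σ p(x,y)·log₂ p(x,y) over all 4 cells.
  cell (r,0): −0.256·log₂0.256 = 0.50324
  cell (r,1): −0.586·log₂0.586 = 0.45182
  cell (s,0): −0.084·log₂0.084 = 0.30017
  cell (s,1): −0.074·log₂0.074 = 0.27797
Sum = 1.5332 bits.

1.5332 bits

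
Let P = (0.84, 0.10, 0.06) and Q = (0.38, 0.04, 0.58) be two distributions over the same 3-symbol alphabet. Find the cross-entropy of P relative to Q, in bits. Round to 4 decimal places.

1.6841 bits

H(P,Q) = −Σ p·log₂ q.
  −0.84·log₂(0.38) = 1.17258
  −0.10·log₂(0.04) = 0.46439
  −0.06·log₂(0.58) = 0.04715
H(P,Q) = 1.6841 bits.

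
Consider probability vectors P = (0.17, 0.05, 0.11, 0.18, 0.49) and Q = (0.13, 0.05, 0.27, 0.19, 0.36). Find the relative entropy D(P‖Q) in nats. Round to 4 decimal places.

D(P‖Q) = Σ p·ln(p/q).
  0.17·ln(0.17/0.13) = 0.04560
  0.05·ln(0.05/0.05) = 0.00000
  0.11·ln(0.11/0.27) = -0.09877
  0.18·ln(0.18/0.19) = -0.00973
  0.49·ln(0.49/0.36) = 0.15107
D(P‖Q) = 0.0882 nats.

0.0882 nats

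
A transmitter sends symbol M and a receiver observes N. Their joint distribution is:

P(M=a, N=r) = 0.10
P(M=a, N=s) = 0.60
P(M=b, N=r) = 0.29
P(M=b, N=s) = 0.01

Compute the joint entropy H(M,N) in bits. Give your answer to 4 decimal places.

1.3587 bits

H(M,N) = −Σ p(x,y)·log₂ p(x,y) over all 4 cells.
  cell (a,r): −0.10·log₂0.10 = 0.33219
  cell (a,s): −0.60·log₂0.60 = 0.44218
  cell (b,r): −0.29·log₂0.29 = 0.51790
  cell (b,s): −0.01·log₂0.01 = 0.06644
Sum = 1.3587 bits.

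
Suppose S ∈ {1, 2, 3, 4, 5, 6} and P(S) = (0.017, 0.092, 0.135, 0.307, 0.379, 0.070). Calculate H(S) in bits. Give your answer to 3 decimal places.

H(S) = −Σ p·log₂ p.
  −(0.017)·log₂(0.017) = 0.0999
  −(0.092)·log₂(0.092) = 0.3167
  −(0.135)·log₂(0.135) = 0.3900
  −(0.307)·log₂(0.307) = 0.5230
  −(0.379)·log₂(0.379) = 0.5305
  −(0.070)·log₂(0.070) = 0.2686
Sum: 0.0999 + 0.3167 + 0.3900 + 0.5230 + 0.5305 + 0.2686 = 2.129 bits.

2.129 bits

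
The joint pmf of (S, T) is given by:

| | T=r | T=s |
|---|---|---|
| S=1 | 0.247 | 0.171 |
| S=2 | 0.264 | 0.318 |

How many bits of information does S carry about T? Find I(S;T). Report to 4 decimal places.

0.0133 bits

Marginals: p(S) = (0.4180, 0.5820), p(T) = (0.5110, 0.4890).
I(S;T) = H(S) + H(T) − H(S,T).
H(S) = 0.9805, H(T) = 0.9997, H(S,T) = 1.9669.
I(S;T) = 0.9805 + 0.9997 − 1.9669 = 0.0133 bits.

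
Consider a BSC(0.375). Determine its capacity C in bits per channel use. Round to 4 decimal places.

Binary symmetric channel: C = 1 − h₂(ε) where h₂ is the binary entropy function.
h₂(0.375) = −0.375·log₂0.375 − 0.625·log₂0.625 = 0.9544.
C = 1 − 0.9544 = 0.0456 bits per channel use.

0.0456 bits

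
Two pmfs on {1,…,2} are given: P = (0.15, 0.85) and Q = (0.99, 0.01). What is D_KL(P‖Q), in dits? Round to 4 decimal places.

1.5171 dits

D(P‖Q) = Σ p·log₁₀(p/q).
  0.15·log₁₀(0.15/0.99) = -0.12293
  0.85·log₁₀(0.85/0.01) = 1.64001
D(P‖Q) = 1.5171 dits.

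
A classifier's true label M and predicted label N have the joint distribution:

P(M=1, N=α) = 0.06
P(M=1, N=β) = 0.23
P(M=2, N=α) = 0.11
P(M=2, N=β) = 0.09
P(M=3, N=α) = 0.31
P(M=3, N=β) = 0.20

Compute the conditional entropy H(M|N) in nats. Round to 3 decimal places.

Marginals: p(M) = (0.2900, 0.2000, 0.5100), p(N) = (0.4800, 0.5200).
H(M|N) = Σ p(N) · H(M|N=·).
  N=α: p=0.4800, H(M|N=α) = 0.8799
  N=β: p=0.5200, H(M|N=β) = 1.0319
Weighted sum = 0.959 nats.

0.959 nats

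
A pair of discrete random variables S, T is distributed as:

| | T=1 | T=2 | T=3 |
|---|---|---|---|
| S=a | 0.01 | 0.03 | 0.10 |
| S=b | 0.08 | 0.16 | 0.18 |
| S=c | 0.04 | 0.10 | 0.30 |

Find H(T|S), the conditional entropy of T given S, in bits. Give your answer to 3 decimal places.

Chain rule: H(T|S) = H(S,T) − H(S).
Marginals: p(S) = (0.1400, 0.4200, 0.4400), p(T) = (0.1300, 0.2900, 0.5800).
H(S,T) = 2.7493 bits; H(S) = 1.4439 bits.
H(T|S) = 2.7493 − 1.4439 = 1.305 bits.

1.305 bits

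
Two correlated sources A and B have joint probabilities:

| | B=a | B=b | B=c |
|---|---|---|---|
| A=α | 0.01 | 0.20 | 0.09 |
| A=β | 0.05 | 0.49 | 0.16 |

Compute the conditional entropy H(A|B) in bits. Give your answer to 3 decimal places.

Chain rule: H(A|B) = H(A,B) − H(B).
Marginals: p(A) = (0.3000, 0.7000), p(B) = (0.0600, 0.6900, 0.2500).
H(A,B) = 1.9869 bits; H(B) = 1.1129 bits.
H(A|B) = 1.9869 − 1.1129 = 0.874 bits.

0.874 bits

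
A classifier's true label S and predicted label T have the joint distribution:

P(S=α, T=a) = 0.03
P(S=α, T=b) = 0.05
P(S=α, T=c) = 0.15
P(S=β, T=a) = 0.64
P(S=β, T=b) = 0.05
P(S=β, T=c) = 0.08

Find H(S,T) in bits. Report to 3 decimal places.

H(S,T) = −Σ p(x,y)·log₂ p(x,y) over all 6 cells.
  cell (α,a): −0.03·log₂0.03 = 0.1518
  cell (α,b): −0.05·log₂0.05 = 0.2161
  cell (α,c): −0.15·log₂0.15 = 0.4105
  cell (β,a): −0.64·log₂0.64 = 0.4121
  cell (β,b): −0.05·log₂0.05 = 0.2161
  cell (β,c): −0.08·log₂0.08 = 0.2915
Sum = 1.698 bits.

1.698 bits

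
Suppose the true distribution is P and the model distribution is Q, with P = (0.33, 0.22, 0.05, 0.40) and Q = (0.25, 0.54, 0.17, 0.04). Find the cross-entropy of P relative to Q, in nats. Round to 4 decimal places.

1.9692 nats

H(P,Q) = −Σ p·ln q.
  −0.33·ln(0.25) = 0.45748
  −0.22·ln(0.54) = 0.13556
  −0.05·ln(0.17) = 0.08860
  −0.40·ln(0.04) = 1.28755
H(P,Q) = 1.9692 nats.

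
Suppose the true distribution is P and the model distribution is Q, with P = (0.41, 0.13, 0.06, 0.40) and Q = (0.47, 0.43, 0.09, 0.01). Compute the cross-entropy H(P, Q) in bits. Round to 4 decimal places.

3.4709 bits

H(P,Q) = −Σ p·log₂ q.
  −0.41·log₂(0.47) = 0.44660
  −0.13·log₂(0.43) = 0.15829
  −0.06·log₂(0.09) = 0.20844
  −0.40·log₂(0.01) = 2.65754
H(P,Q) = 3.4709 bits.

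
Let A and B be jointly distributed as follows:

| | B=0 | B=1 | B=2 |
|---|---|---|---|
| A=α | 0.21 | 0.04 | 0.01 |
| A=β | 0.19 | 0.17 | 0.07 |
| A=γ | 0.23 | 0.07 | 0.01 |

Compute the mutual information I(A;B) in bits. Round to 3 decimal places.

0.093 bits

Marginals: p(A) = (0.2600, 0.4300, 0.3100), p(B) = (0.6300, 0.2800, 0.0900).
I(A;B) = H(A) + H(B) − H(A,B).
H(A) = 1.5526, H(B) = 1.2468, H(A,B) = 2.7060.
I(A;B) = 1.5526 + 1.2468 − 2.7060 = 0.093 bits.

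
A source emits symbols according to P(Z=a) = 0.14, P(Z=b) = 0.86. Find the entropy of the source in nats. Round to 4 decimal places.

H(Z) = −Σ p·ln p.
  −(0.14)·ln(0.14) = 0.27526
  −(0.86)·ln(0.86) = 0.12971
Sum: 0.27526 + 0.12971 = 0.4050 nats.

0.4050 nats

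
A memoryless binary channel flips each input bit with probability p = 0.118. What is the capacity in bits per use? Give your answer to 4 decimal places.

0.4764 bits

Binary symmetric channel: C = 1 − h₂(ε) where h₂ is the binary entropy function.
h₂(0.118) = −0.118·log₂0.118 − 0.882·log₂0.882 = 0.5236.
C = 1 − 0.5236 = 0.4764 bits per channel use.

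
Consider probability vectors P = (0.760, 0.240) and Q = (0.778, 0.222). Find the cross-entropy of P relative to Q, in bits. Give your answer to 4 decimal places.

0.7964 bits

H(P,Q) = −Σ p·log₂ q.
  −0.760·log₂(0.778) = 0.27524
  −0.240·log₂(0.222) = 0.52113
H(P,Q) = 0.7964 bits.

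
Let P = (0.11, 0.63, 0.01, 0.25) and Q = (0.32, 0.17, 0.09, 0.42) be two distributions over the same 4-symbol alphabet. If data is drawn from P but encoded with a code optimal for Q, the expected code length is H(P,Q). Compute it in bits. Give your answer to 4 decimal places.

2.1390 bits

H(P,Q) = −Σ p·log₂ q.
  −0.11·log₂(0.32) = 0.18082
  −0.63·log₂(0.17) = 1.61053
  −0.01·log₂(0.09) = 0.03474
  −0.25·log₂(0.42) = 0.31288
H(P,Q) = 2.1390 bits.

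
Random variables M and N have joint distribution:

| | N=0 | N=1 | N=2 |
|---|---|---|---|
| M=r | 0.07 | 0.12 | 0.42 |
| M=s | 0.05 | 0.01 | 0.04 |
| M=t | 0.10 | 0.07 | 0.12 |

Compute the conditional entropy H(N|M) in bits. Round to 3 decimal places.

1.312 bits

Chain rule: H(N|M) = H(M,N) − H(M).
Marginals: p(M) = (0.6100, 0.1000, 0.2900), p(N) = (0.2200, 0.2000, 0.5800).
H(M,N) = 2.5974 bits; H(M) = 1.2851 bits.
H(N|M) = 2.5974 − 1.2851 = 1.312 bits.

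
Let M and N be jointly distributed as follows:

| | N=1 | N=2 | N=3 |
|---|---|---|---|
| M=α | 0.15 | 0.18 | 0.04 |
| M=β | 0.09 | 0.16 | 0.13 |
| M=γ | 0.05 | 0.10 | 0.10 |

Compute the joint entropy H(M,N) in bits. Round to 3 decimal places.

3.040 bits

H(M,N) = −Σ p(x,y)·log₂ p(x,y) over all 9 cells.
  cell (α,1): −0.15·log₂0.15 = 0.4105
  cell (α,2): −0.18·log₂0.18 = 0.4453
  cell (α,3): −0.04·log₂0.04 = 0.1858
  cell (β,1): −0.09·log₂0.09 = 0.3127
  cell (β,2): −0.16·log₂0.16 = 0.4230
  cell (β,3): −0.13·log₂0.13 = 0.3826
  cell (γ,1): −0.05·log₂0.05 = 0.2161
  cell (γ,2): −0.10·log₂0.10 = 0.3322
  cell (γ,3): −0.10·log₂0.10 = 0.3322
Sum = 3.040 bits.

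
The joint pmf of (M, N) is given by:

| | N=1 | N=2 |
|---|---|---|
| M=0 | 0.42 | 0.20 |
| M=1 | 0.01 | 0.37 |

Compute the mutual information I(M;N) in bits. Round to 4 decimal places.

0.3567 bits

Marginals: p(M) = (0.6200, 0.3800), p(N) = (0.4300, 0.5700).
I(M;N) = Σ p(x,y)·log₂[p(x,y)/(p(x)p(y))].
  (0,1): 0.42·log₂(1.5754) = 0.27540
  (0,2): 0.20·log₂(0.5659) = -0.16426
  (1,1): 0.01·log₂(0.0612) = -0.04030
  (1,2): 0.37·log₂(1.7082) = 0.28582
Sum = 0.3567 bits.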